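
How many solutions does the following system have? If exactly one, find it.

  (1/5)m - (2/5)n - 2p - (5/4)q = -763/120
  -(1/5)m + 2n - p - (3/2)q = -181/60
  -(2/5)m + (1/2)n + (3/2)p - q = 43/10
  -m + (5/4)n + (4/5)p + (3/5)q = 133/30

m = -2, n = 0, p = 8/3, q = 1/2

Row-reduce the augmented matrix:
R1 ← R1 / (1/5).
R2 ← R2 + 1/5·R1.
R3 ← R3 + 2/5·R1.
R4 ← R4 + 1·R1.
R2 ← R2 / (8/5).
R1 ← R1 + 2·R2.
R3 ← R3 + 3/10·R2.
R4 ← R4 + 3/4·R2.
R3 ← R3 / (-49/16).
R1 ← R1 + 55/4·R3.
R2 ← R2 + 15/8·R3.
R4 ← R4 + 1697/160·R3.
R4 ← R4 / (5463/784).
R1 ← R1 − 1635/196·R4.
R2 ← R2 − 145/196·R4.
R3 ← R3 − 257/196·R4.
Reading off the reduced rows gives m = -2, n = 0, p = 8/3, q = 1/2.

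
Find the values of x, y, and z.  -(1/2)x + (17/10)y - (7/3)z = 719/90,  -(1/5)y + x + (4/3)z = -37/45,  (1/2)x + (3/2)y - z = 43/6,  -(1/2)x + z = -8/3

x = 2, y = 3, z = -5/3

Row-reduce the augmented matrix:
R1 ← R1 / (-1/2).
R2 ← R2 − 1·R1.
R3 ← R3 − 1/2·R1.
R4 ← R4 + 1/2·R1.
R2 ← R2 / (16/5).
R1 ← R1 + 17/5·R2.
R3 ← R3 − 16/5·R2.
R4 ← R4 + 17/10·R2.
Swap R3 and R4.
R3 ← R3 / (25/16).
R1 ← R1 − 9/8·R3.
R2 ← R2 + 25/24·R3.
R4 reduces to 0 = 0, so the extra equation is consistent.
Reading off the reduced rows gives x = 2, y = 3, z = -5/3.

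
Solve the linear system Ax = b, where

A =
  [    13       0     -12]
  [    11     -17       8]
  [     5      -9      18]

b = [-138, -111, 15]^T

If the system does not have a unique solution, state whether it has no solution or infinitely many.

x_1 = -6, x_2 = 5, x_3 = 5

Row-reduce the augmented matrix:
R1 ← R1 / (13).
R2 ← R2 − 11·R1.
R3 ← R3 − 5·R1.
R2 ← R2 / (-17).
R3 ← R3 + 9·R2.
R3 ← R3 / (2874/221).
R1 ← R1 + 12/13·R3.
R2 ← R2 + 236/221·R3.
Reading off the reduced rows gives x_1 = -6, x_2 = 5, x_3 = 5.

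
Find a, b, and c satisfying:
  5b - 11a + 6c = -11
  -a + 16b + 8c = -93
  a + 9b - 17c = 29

a = -3, b = -4, c = -4

Row-reduce the augmented matrix:
R1 ← R1 / (-11).
R2 ← R2 + 1·R1.
R3 ← R3 − 1·R1.
R2 ← R2 / (171/11).
R1 ← R1 + 5/11·R2.
R3 ← R3 − 104/11·R2.
R3 ← R3 / (-3589/171).
R1 ← R1 + 56/171·R3.
R2 ← R2 − 82/171·R3.
Reading off the reduced rows gives a = -3, b = -4, c = -4.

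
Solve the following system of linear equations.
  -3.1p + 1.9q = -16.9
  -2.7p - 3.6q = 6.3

Row-reduce the augmented matrix:
R1 ← R1 / (-31/10).
R2 ← R2 + 27/10·R1.
R2 ← R2 / (-1629/310).
R1 ← R1 + 19/31·R2.
Reading off the reduced rows gives p = 3, q = -4.

p = 3, q = -4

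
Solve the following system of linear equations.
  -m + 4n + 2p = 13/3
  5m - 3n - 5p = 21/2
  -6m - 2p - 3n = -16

m = 2, n = 7/3, p = -3/2

Row-reduce the augmented matrix:
R1 ← R1 / (-1).
R2 ← R2 − 5·R1.
R3 ← R3 + 6·R1.
R2 ← R2 / (17).
R1 ← R1 + 4·R2.
R3 ← R3 + 27·R2.
R3 ← R3 / (-103/17).
R1 ← R1 + 14/17·R3.
R2 ← R2 − 5/17·R3.
Reading off the reduced rows gives m = 2, n = 7/3, p = -3/2.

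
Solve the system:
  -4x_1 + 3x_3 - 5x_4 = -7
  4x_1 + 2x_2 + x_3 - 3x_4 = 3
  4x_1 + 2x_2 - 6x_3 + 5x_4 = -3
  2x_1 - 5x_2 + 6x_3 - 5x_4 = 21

x_1 = 2, x_2 = -2, x_3 = 2, x_4 = 1

Row-reduce the augmented matrix:
R1 ← R1 / (-4).
R2 ← R2 − 4·R1.
R3 ← R3 − 4·R1.
R4 ← R4 − 2·R1.
R2 ← R2 / (2).
R3 ← R3 − 2·R2.
R4 ← R4 + 5·R2.
R3 ← R3 / (-7).
R1 ← R1 + 3/4·R3.
R2 ← R2 − 2·R3.
R4 ← R4 − 35/2·R3.
R4 ← R4 / (-15/2).
R1 ← R1 − 11/28·R4.
R2 ← R2 + 12/7·R4.
R3 ← R3 + 8/7·R4.
Reading off the reduced rows gives x_1 = 2, x_2 = -2, x_3 = 2, x_4 = 1.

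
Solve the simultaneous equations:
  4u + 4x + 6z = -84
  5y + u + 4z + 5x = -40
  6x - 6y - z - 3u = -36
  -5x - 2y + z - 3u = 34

Row-reduce the augmented matrix:
R1 ← R1 / (4).
R2 ← R2 − 5·R1.
R3 ← R3 − 6·R1.
R4 ← R4 + 5·R1.
R2 ← R2 / (5).
R3 ← R3 + 6·R2.
R4 ← R4 + 2·R2.
R3 ← R3 / (-71/5).
R1 ← R1 − 3/2·R3.
R2 ← R2 + 7/10·R3.
R4 ← R4 − 71/10·R3.
R4 ← R4 / (-13/2).
R1 ← R1 + 65/142·R4.
R2 ← R2 + 17/142·R4.
R3 ← R3 − 69/71·R4.
Reading off the reduced rows gives x = -6, y = 4, z = -6, u = -6.

x = -6, y = 4, z = -6, u = -6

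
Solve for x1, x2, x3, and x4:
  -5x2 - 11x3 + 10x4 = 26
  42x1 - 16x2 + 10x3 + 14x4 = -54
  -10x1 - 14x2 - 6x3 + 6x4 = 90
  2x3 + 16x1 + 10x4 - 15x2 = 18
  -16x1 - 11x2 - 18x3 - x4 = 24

Row-reduce the augmented matrix:
Swap R1 and R2.
R1 ← R1 / (42).
R3 ← R3 + 10·R1.
R4 ← R4 − 16·R1.
R5 ← R5 + 16·R1.
R2 ← R2 / (-5).
R1 ← R1 + 8/21·R2.
R3 ← R3 + 374/21·R2.
R4 ← R4 + 187/21·R2.
R5 ← R5 + 359/21·R2.
R3 ← R3 / (3734/105).
R1 ← R1 − 113/105·R3.
R2 ← R2 − 11/5·R3.
R4 ← R4 − 1867/105·R3.
R5 ← R5 − 2459/105·R3.
Swap R4 and R5.
R4 ← R4 / (-23425/1867).
R1 ← R1 − 685/1867·R4.
R2 ← R2 + 698/1867·R4.
R3 ← R3 + 1380/1867·R4.
R5 reduces to 0 = 0, so the extra equation is consistent.
Reading off the reduced rows gives x1 = -5, x2 = -2, x3 = 4, x4 = 6.

x1 = -5, x2 = -2, x3 = 4, x4 = 6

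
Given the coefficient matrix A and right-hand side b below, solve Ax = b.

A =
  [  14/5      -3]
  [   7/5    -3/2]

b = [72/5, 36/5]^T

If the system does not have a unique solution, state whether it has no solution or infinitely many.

infinitely many solutions

Row-reduce:
R1 ← R1 / (14/5).
R2 ← R2 − 7/5·R1.
Rank is 1 with 2 unknowns, leaving x_2 free.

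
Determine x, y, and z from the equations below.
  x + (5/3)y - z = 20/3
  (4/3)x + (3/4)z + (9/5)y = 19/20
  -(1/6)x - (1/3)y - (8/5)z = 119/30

Row-reduce the augmented matrix:
R2 ← R2 − 4/3·R1.
R3 ← R3 + 1/6·R1.
R2 ← R2 / (-19/45).
R1 ← R1 − 5/3·R2.
R3 ← R3 + 1/18·R2.
R3 ← R3 / (-1551/760).
R1 ← R1 − 549/76·R3.
R2 ← R2 + 375/76·R3.
Reading off the reduced rows gives x = -3, y = 4, z = -3.

x = -3, y = 4, z = -3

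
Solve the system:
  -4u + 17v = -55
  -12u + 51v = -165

Row-reduce:
R1 ← R1 / (-4).
R2 ← R2 + 12·R1.
Rank is 1 with 2 unknowns, leaving v free.

infinitely many solutions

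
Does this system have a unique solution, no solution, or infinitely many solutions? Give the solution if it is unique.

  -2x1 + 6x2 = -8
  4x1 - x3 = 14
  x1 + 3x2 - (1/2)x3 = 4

no solution

Row-reduce:
R1 ← R1 / (-2).
R2 ← R2 − 4·R1.
R3 ← R3 − 1·R1.
R2 ← R2 / (12).
R1 ← R1 + 3·R2.
R3 ← R3 − 6·R2.
Row 3 reduces to 0 = 1, a contradiction. The system is inconsistent.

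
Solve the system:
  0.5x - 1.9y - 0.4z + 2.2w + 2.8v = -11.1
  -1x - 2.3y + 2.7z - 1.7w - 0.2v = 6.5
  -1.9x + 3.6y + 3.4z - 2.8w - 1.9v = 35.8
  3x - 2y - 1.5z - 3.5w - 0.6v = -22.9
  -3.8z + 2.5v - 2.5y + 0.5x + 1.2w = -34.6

x = -1, y = 4, z = 6, w = 1, v = -1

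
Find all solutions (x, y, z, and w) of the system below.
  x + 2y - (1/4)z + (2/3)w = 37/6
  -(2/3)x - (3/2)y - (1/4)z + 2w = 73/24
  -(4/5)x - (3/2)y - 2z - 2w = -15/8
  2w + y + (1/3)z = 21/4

Row-reduce the augmented matrix:
R2 ← R2 + 2/3·R1.
R3 ← R3 + 4/5·R1.
R2 ← R2 / (-1/6).
R1 ← R1 − 2·R2.
R3 ← R3 − 1/10·R2.
R4 ← R4 − 1·R2.
R3 ← R3 / (-49/20).
R1 ← R1 + 21/4·R3.
R2 ← R2 − 5/2·R3.
R4 ← R4 + 13/6·R3.
R4 ← R4 / (50/3).
R1 ← R1 − 30·R4.
R2 ← R2 + 44/3·R4.
Reading off the reduced rows gives x = 5/4, y = 5/4, z = -3, w = 5/2.

x = 5/4, y = 5/4, z = -3, w = 5/2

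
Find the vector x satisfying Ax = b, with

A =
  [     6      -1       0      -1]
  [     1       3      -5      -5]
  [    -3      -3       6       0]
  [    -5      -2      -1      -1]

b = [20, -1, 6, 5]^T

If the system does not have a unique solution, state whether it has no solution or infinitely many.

x_1 = 2, x_2 = -6, x_3 = -1, x_4 = -2

Row-reduce the augmented matrix:
R1 ← R1 / (6).
R2 ← R2 − 1·R1.
R3 ← R3 + 3·R1.
R4 ← R4 + 5·R1.
R2 ← R2 / (19/6).
R1 ← R1 + 1/6·R2.
R3 ← R3 + 7/2·R2.
R4 ← R4 + 17/6·R2.
R3 ← R3 / (9/19).
R1 ← R1 + 5/19·R3.
R2 ← R2 + 30/19·R3.
R4 ← R4 + 104/19·R3.
R4 ← R4 / (-221/3).
R1 ← R1 + 11/3·R4.
R2 ← R2 + 21·R4.
R3 ← R3 + 37/3·R4.
Reading off the reduced rows gives x_1 = 2, x_2 = -6, x_3 = -1, x_4 = -2.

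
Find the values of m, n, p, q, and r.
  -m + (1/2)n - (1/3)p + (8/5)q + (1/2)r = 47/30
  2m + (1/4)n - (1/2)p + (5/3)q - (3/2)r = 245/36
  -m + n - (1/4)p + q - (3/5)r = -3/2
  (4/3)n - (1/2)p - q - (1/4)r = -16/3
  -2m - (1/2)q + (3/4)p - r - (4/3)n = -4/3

m = 4/3, n = -3, p = -2, q = 7/3, r = 0

Row-reduce the augmented matrix:
R1 ← R1 / (-1).
R2 ← R2 − 2·R1.
R3 ← R3 + 1·R1.
R5 ← R5 + 2·R1.
R2 ← R2 / (5/4).
R1 ← R1 + 1/2·R2.
R3 ← R3 − 1/2·R2.
R4 ← R4 − 4/3·R2.
R5 ← R5 + 7/3·R2.
R3 ← R3 / (11/20).
R1 ← R1 + 2/15·R3.
R2 ← R2 + 14/15·R3.
R4 ← R4 − 67/90·R3.
R5 ← R5 + 137/180·R3.
R4 ← R4 / (-815/297).
R1 ← R1 + 134/495·R4.
R2 ← R2 + 212/495·R4.
R3 ← R3 + 764/165·R4.
R5 ← R5 − 1105/594·R4.
R5 ← R5 / (-20609/6520).
R1 ← R1 + 21726/20375·R5.
R2 ← R2 + 44043/20375·R5.
R3 ← R3 + 84963/20375·R5.
R4 ← R4 + 8919/16300·R5.
Reading off the reduced rows gives m = 4/3, n = -3, p = -2, q = 7/3, r = 0.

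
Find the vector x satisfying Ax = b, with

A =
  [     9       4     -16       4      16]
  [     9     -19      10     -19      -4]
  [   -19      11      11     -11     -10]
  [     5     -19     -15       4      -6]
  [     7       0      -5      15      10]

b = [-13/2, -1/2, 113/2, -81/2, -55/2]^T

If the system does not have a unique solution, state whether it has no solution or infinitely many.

x_1 = -5/2, x_2 = 1/3, x_3 = 1/3, x_4 = -5/3, x_5 = 5/3

Row-reduce the augmented matrix:
R1 ← R1 / (9).
R2 ← R2 − 9·R1.
R3 ← R3 + 19·R1.
R4 ← R4 − 5·R1.
R5 ← R5 − 7·R1.
R2 ← R2 / (-23).
R1 ← R1 − 4/9·R2.
R3 ← R3 − 175/9·R2.
R4 ← R4 + 191/9·R2.
R5 ← R5 + 28/9·R2.
R3 ← R3 / (-55/69).
R1 ← R1 + 88/69·R3.
R2 ← R2 + 26/23·R3.
R4 ← R4 + 2077/69·R3.
R5 ← R5 − 271/69·R3.
R4 ← R4 / (4269/5).
R1 ← R1 − 176/5·R4.
R2 ← R2 − 161/5·R4.
R3 ← R3 − 138/5·R4.
R5 ← R5 + 467/5·R4.
R5 ← R5 / (287404/46959).
R1 ← R1 − 4048/4269·R5.
R2 ← R2 − 36464/46959·R5.
R3 ← R3 + 5438/15653·R5.
R4 ← R4 + 14072/46959·R5.
Reading off the reduced rows gives x_1 = -5/2, x_2 = 1/3, x_3 = 1/3, x_4 = -5/3, x_5 = 5/3.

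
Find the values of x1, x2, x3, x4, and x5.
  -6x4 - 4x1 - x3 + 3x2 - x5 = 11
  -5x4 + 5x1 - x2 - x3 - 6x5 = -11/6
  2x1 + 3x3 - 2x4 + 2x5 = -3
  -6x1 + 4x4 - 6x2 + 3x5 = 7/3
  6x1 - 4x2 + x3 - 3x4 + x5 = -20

x1 = -5/2, x2 = 1, x3 = 8/3, x4 = 1/3, x5 = -8/3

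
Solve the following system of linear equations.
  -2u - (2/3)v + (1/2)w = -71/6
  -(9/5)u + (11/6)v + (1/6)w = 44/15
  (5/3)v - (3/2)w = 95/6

Row-reduce the augmented matrix:
R1 ← R1 / (-2).
R2 ← R2 + 9/5·R1.
R2 ← R2 / (73/30).
R1 ← R1 − 1/3·R2.
R3 ← R3 − 5/3·R2.
R3 ← R3 / (-286/219).
R1 ← R1 + 185/876·R3.
R2 ← R2 + 17/146·R3.
Reading off the reduced rows gives u = 3, v = 5, w = -5.

u = 3, v = 5, w = -5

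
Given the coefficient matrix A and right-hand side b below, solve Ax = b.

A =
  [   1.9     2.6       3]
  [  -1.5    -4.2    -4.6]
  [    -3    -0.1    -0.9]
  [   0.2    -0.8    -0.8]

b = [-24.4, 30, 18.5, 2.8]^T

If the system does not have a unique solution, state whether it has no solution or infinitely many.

Row-reduce the augmented matrix:
R1 ← R1 / (19/10).
R2 ← R2 + 3/2·R1.
R3 ← R3 + 3·R1.
R4 ← R4 − 1/5·R1.
R2 ← R2 / (-204/95).
R1 ← R1 − 26/19·R2.
R3 ← R3 − 761/190·R2.
R4 ← R4 + 102/95·R2.
R3 ← R3 / (-83/255).
R1 ← R1 − 8/51·R3.
R2 ← R2 − 53/51·R3.
R4 reduces to 0 = 0, so the extra equation is consistent.
Reading off the reduced rows gives x_1 = -6, x_2 = -5, x_3 = 0.

x_1 = -6, x_2 = -5, x_3 = 0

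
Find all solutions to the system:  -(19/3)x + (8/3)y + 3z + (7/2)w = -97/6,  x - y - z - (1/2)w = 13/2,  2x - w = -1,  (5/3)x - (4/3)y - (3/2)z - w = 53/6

infinitely many solutions

Row-reduce:
R1 ← R1 / (-19/3).
R2 ← R2 − 1·R1.
R3 ← R3 − 2·R1.
R4 ← R4 − 5/3·R1.
R2 ← R2 / (-11/19).
R1 ← R1 + 8/19·R2.
R3 ← R3 − 16/19·R2.
R4 ← R4 + 12/19·R2.
R3 ← R3 / (2/11).
R1 ← R1 + 1/11·R3.
R2 ← R2 − 10/11·R3.
R4 ← R4 + 3/22·R3.
Rank is 3 with 4 unknowns, leaving w free.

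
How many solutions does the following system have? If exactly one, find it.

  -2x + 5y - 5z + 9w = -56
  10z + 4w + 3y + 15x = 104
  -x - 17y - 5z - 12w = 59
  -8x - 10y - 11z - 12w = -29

x = 6, y = -4, z = 3, w = -1

Row-reduce the augmented matrix:
R1 ← R1 / (-2).
R2 ← R2 − 15·R1.
R3 ← R3 + 1·R1.
R4 ← R4 + 8·R1.
R2 ← R2 / (81/2).
R1 ← R1 + 5/2·R2.
R3 ← R3 + 39/2·R2.
R4 ← R4 + 30·R2.
R3 ← R3 / (-425/27).
R1 ← R1 − 65/81·R3.
R2 ← R2 + 55/81·R3.
R4 ← R4 + 307/27·R3.
R4 ← R4 / (-3394/425).
R1 ← R1 − 211/255·R4.
R2 ← R2 − 253/255·R4.
R3 ← R3 + 484/425·R4.
Reading off the reduced rows gives x = 6, y = -4, z = 3, w = -1.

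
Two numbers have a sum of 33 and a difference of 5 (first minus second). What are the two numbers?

Let x = first number, y = second number.
  x + y = 33
  x - y = 5
From equation 1: x = 33 − y.
Substitute into equation 2 and solve: y = 14.
Then x = 19.

first number: 19, second number: 14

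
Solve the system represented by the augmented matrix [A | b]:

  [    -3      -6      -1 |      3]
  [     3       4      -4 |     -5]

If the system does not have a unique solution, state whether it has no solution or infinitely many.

infinitely many solutions

Row-reduce:
R1 ← R1 / (-3).
R2 ← R2 − 3·R1.
R2 ← R2 / (-2).
R1 ← R1 − 2·R2.
Rank is 2 with 3 unknowns, leaving x_3 free.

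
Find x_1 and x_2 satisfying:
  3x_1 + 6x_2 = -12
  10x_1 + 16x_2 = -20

Row-reduce the augmented matrix:
R1 ← R1 / (3).
R2 ← R2 − 10·R1.
R2 ← R2 / (-4).
R1 ← R1 − 2·R2.
Reading off the reduced rows gives x_1 = 6, x_2 = -5.

x_1 = 6, x_2 = -5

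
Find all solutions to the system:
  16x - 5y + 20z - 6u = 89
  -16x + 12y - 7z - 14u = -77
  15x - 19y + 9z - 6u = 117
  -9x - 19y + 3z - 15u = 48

x = 3, y = -3, z = 1, u = -1

Row-reduce the augmented matrix:
R1 ← R1 / (16).
R2 ← R2 + 16·R1.
R3 ← R3 − 15·R1.
R4 ← R4 + 9·R1.
R2 ← R2 / (7).
R1 ← R1 + 5/16·R2.
R3 ← R3 + 229/16·R2.
R4 ← R4 + 349/16·R2.
R3 ← R3 / (1885/112).
R1 ← R1 − 205/112·R3.
R2 ← R2 − 13/7·R3.
R4 ← R4 − 6133/112·R3.
R4 ← R4 / (100983/1885).
R1 ← R1 − 1214/377·R4.
R2 ← R2 − 246/145·R4.
R3 ← R3 + 4622/1885·R4.
Reading off the reduced rows gives x = 3, y = -3, z = 1, u = -1.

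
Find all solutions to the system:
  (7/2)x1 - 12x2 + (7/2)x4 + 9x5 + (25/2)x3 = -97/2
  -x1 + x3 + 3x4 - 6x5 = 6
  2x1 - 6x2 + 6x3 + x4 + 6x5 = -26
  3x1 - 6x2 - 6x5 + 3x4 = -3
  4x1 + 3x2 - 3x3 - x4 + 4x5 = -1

no solution

Row-reduce:
R1 ← R1 / (7/2).
R2 ← R2 + 1·R1.
R3 ← R3 − 2·R1.
R4 ← R4 − 3·R1.
R5 ← R5 − 4·R1.
R2 ← R2 / (-24/7).
R1 ← R1 + 24/7·R2.
R3 ← R3 − 6/7·R2.
R4 ← R4 − 30/7·R2.
R5 ← R5 − 117/7·R2.
Swap R3 and R4.
R3 ← R3 / (-5).
R1 ← R1 + 1·R3.
R2 ← R2 + 4/3·R3.
R5 ← R5 − 5·R3.
Swap R4 and R5.
R4 ← R4 / (39/2).
R1 ← R1 + 4·R4.
R2 ← R2 + 5/2·R4.
R3 ← R3 + 1·R4.
Row 5 reduces to 0 = -1/4, a contradiction. The system is inconsistent.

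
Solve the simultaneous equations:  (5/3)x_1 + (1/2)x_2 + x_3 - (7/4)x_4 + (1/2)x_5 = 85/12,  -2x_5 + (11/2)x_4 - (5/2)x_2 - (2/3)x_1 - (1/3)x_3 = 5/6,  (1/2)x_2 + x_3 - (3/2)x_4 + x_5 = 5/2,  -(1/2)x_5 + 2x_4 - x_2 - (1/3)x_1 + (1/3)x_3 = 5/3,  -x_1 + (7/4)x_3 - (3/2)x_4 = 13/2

infinitely many solutions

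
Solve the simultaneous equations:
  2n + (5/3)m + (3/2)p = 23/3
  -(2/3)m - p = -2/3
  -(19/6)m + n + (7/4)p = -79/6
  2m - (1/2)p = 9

no solution

Row-reduce:
R1 ← R1 / (5/3).
R2 ← R2 + 2/3·R1.
R3 ← R3 + 19/6·R1.
R4 ← R4 − 2·R1.
R2 ← R2 / (4/5).
R1 ← R1 − 6/5·R2.
R3 ← R3 − 24/5·R2.
R4 ← R4 + 12/5·R2.
R3 ← R3 / (7).
R1 ← R1 − 3/2·R3.
R2 ← R2 + 1/2·R3.
R4 ← R4 + 7/2·R3.
Row 4 reduces to 0 = 1/2, a contradiction. The system is inconsistent.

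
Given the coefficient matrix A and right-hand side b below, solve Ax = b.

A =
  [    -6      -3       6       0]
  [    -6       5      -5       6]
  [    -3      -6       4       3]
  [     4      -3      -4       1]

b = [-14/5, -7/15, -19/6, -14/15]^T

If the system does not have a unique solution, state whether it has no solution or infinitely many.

Row-reduce the augmented matrix:
R1 ← R1 / (-6).
R2 ← R2 + 6·R1.
R3 ← R3 + 3·R1.
R4 ← R4 − 4·R1.
R2 ← R2 / (8).
R1 ← R1 − 1/2·R2.
R3 ← R3 + 9/2·R2.
R4 ← R4 + 5·R2.
R3 ← R3 / (-83/16).
R1 ← R1 + 5/16·R3.
R2 ← R2 + 11/8·R3.
R4 ← R4 + 55/8·R3.
R4 ← R4 / (-307/83).
R1 ← R1 + 63/83·R4.
R2 ← R2 + 78/83·R4.
R3 ← R3 + 102/83·R4.
Reading off the reduced rows gives x_1 = 1/2, x_2 = 3/5, x_3 = 1/3, x_4 = 1/5.

x_1 = 1/2, x_2 = 3/5, x_3 = 1/3, x_4 = 1/5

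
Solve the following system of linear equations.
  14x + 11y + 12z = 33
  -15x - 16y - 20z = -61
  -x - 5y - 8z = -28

Row-reduce:
R1 ← R1 / (14).
R2 ← R2 + 15·R1.
R3 ← R3 + 1·R1.
R2 ← R2 / (-59/14).
R1 ← R1 − 11/14·R2.
R3 ← R3 + 59/14·R2.
Rank is 2 with 3 unknowns, leaving z free.

infinitely many solutions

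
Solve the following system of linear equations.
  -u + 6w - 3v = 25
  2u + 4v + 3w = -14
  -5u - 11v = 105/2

no solution

Row-reduce:
R1 ← R1 / (-1).
R2 ← R2 − 2·R1.
R3 ← R3 + 5·R1.
R2 ← R2 / (-2).
R1 ← R1 − 3·R2.
R3 ← R3 − 4·R2.
Row 3 reduces to 0 = -1/2, a contradiction. The system is inconsistent.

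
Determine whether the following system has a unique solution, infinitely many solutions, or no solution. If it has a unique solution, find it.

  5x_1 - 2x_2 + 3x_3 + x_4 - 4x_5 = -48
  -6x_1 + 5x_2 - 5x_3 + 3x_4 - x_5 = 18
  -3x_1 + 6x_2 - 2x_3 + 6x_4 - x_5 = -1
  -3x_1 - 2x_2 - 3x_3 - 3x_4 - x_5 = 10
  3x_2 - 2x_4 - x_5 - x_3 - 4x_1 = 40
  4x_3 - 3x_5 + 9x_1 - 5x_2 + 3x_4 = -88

x_1 = -5, x_2 = 5, x_3 = 3, x_4 = -6, x_5 = 4

Row-reduce the augmented matrix:
R1 ← R1 / (5).
R2 ← R2 + 6·R1.
R3 ← R3 + 3·R1.
R4 ← R4 + 3·R1.
R5 ← R5 + 4·R1.
R6 ← R6 − 9·R1.
R2 ← R2 / (13/5).
R1 ← R1 + 2/5·R2.
R3 ← R3 − 24/5·R2.
R4 ← R4 + 16/5·R2.
R5 ← R5 − 7/5·R2.
R6 ← R6 + 7/5·R2.
R3 ← R3 / (31/13).
R1 ← R1 − 5/13·R3.
R2 ← R2 + 7/13·R3.
R4 ← R4 + 38/13·R3.
R5 ← R5 − 28/13·R3.
R6 ← R6 + 28/13·R3.
R4 ← R4 / (42/31).
R1 ← R1 − 32/31·R4.
R2 ← R2 − 42/31·R4.
R3 ← R3 + 15/31·R4.
R5 ← R5 + 75/31·R4.
R6 ← R6 − 75/31·R4.
R5 ← R5 / (-21/2).
R1 ← R1 + 5/3·R5.
R2 ← R2 − 1·R5.
R3 ← R3 − 5/2·R5.
R4 ← R4 + 7/6·R5.
R6 ← R6 − 21/2·R5.
R6 reduces to 0 = 0, so the extra equation is consistent.
Reading off the reduced rows gives x_1 = -5, x_2 = 5, x_3 = 3, x_4 = -6, x_5 = 4.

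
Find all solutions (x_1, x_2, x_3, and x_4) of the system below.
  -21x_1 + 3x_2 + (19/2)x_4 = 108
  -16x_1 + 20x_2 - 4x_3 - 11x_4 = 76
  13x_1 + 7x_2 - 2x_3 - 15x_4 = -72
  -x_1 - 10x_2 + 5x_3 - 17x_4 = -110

no solution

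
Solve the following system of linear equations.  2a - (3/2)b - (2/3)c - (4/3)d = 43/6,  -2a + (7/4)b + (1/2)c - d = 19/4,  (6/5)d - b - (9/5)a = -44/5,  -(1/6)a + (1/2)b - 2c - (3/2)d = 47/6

a = 1, b = 1, c = 0, d = -5

Row-reduce the augmented matrix:
R1 ← R1 / (2).
R2 ← R2 + 2·R1.
R3 ← R3 + 9/5·R1.
R4 ← R4 + 1/6·R1.
R2 ← R2 / (1/4).
R1 ← R1 + 3/4·R2.
R3 ← R3 + 47/20·R2.
R4 ← R4 − 3/8·R2.
R3 ← R3 / (-13/6).
R1 ← R1 + 5/6·R3.
R2 ← R2 + 2/3·R3.
R4 ← R4 + 65/36·R3.
R4 ← R4 / (121/6).
R1 ← R1 − 10/13·R4.
R2 ← R2 + 168/65·R4.
R3 ← R3 − 658/65·R4.
Reading off the reduced rows gives a = 1, b = 1, c = 0, d = -5.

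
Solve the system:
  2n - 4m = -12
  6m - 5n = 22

Row-reduce the augmented matrix:
R1 ← R1 / (-4).
R2 ← R2 − 6·R1.
R2 ← R2 / (-2).
R1 ← R1 + 1/2·R2.
Reading off the reduced rows gives m = 2, n = -2.

m = 2, n = -2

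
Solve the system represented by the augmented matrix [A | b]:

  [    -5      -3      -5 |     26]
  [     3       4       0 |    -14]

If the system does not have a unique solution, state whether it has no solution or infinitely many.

infinitely many solutions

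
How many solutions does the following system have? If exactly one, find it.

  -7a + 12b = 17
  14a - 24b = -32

Row-reduce:
R1 ← R1 / (-7).
R2 ← R2 − 14·R1.
Row 2 reduces to 0 = 2, a contradiction. The system is inconsistent.

no solution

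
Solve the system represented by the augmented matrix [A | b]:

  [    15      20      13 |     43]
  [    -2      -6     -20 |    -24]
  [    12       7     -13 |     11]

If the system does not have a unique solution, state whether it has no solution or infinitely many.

x_1 = 2, x_2 = 0, x_3 = 1

Row-reduce the augmented matrix:
R1 ← R1 / (15).
R2 ← R2 + 2·R1.
R3 ← R3 − 12·R1.
R2 ← R2 / (-10/3).
R1 ← R1 − 4/3·R2.
R3 ← R3 + 9·R2.
R3 ← R3 / (648/25).
R1 ← R1 + 161/25·R3.
R2 ← R2 − 137/25·R3.
Reading off the reduced rows gives x_1 = 2, x_2 = 0, x_3 = 1.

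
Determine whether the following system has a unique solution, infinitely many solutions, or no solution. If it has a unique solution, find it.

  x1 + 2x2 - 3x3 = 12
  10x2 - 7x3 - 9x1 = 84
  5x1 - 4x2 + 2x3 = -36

infinitely many solutions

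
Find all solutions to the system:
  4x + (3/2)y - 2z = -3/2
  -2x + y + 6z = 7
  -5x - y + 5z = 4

Row-reduce:
R1 ← R1 / (4).
R2 ← R2 + 2·R1.
R3 ← R3 + 5·R1.
R2 ← R2 / (7/4).
R1 ← R1 − 3/8·R2.
R3 ← R3 − 7/8·R2.
Row 3 reduces to 0 = -1, a contradiction. The system is inconsistent.

no solution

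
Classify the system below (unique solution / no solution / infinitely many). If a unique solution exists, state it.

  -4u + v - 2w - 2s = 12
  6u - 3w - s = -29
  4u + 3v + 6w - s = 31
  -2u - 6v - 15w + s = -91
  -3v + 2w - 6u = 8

u = -3, v = 6, w = 4, s = -1

Row-reduce the augmented matrix:
R1 ← R1 / (-4).
R2 ← R2 − 6·R1.
R3 ← R3 − 4·R1.
R4 ← R4 + 2·R1.
R5 ← R5 + 6·R1.
R2 ← R2 / (3/2).
R1 ← R1 + 1/4·R2.
R3 ← R3 − 4·R2.
R4 ← R4 + 13/2·R2.
R5 ← R5 + 9/2·R2.
R3 ← R3 / (20).
R1 ← R1 + 1/2·R3.
R2 ← R2 + 4·R3.
R4 ← R4 + 40·R3.
R5 ← R5 + 13·R3.
Swap R4 and R5.
R4 ← R4 / (-241/60).
R1 ← R1 − 1/40·R4.
R2 ← R2 + 17/15·R4.
R3 ← R3 − 23/60·R4.
R5 reduces to 0 = 0, so the extra equation is consistent.
Reading off the reduced rows gives u = -3, v = 6, w = 4, s = -1.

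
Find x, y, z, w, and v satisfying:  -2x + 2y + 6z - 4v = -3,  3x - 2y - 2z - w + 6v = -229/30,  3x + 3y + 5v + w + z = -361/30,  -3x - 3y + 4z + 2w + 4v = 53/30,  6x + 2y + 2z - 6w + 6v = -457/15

x = -3/2, y = -1, z = -4/3, w = 9/5, v = -1

Row-reduce the augmented matrix:
R1 ← R1 / (-2).
R2 ← R2 − 3·R1.
R3 ← R3 − 3·R1.
R4 ← R4 + 3·R1.
R5 ← R5 − 6·R1.
R1 ← R1 + 1·R2.
R3 ← R3 − 6·R2.
R4 ← R4 + 6·R2.
R5 ← R5 − 8·R2.
R3 ← R3 / (-32).
R1 ← R1 − 4·R3.
R2 ← R2 − 7·R3.
R4 ← R4 − 37·R3.
R5 ← R5 + 36·R3.
R4 ← R4 / (131/32).
R1 ← R1 + 1/8·R4.
R2 ← R2 − 17/32·R4.
R3 ← R3 + 7/32·R4.
R5 ← R5 + 47/8·R4.
R5 ← R5 / (1024/131).
R1 ← R1 − 281/131·R5.
R2 ← R2 + 179/131·R5.
R3 ← R3 − 66/131·R5.
R4 ← R4 − 283/131·R5.
Reading off the reduced rows gives x = -3/2, y = -1, z = -4/3, w = 9/5, v = -1.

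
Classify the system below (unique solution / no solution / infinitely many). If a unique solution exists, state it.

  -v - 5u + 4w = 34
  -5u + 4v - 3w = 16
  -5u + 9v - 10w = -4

no solution

Row-reduce:
R1 ← R1 / (-5).
R2 ← R2 + 5·R1.
R3 ← R3 + 5·R1.
R2 ← R2 / (5).
R1 ← R1 − 1/5·R2.
R3 ← R3 − 10·R2.
Row 3 reduces to 0 = -2, a contradiction. The system is inconsistent.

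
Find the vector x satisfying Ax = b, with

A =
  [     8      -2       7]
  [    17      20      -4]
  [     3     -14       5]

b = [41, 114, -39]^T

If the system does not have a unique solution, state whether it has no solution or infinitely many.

Row-reduce the augmented matrix:
R1 ← R1 / (8).
R2 ← R2 − 17·R1.
R3 ← R3 − 3·R1.
R2 ← R2 / (97/4).
R1 ← R1 + 1/4·R2.
R3 ← R3 + 53/4·R2.
R3 ← R3 / (-770/97).
R1 ← R1 − 66/97·R3.
R2 ← R2 + 151/194·R3.
Reading off the reduced rows gives x_1 = 2, x_2 = 5, x_3 = 5.

x_1 = 2, x_2 = 5, x_3 = 5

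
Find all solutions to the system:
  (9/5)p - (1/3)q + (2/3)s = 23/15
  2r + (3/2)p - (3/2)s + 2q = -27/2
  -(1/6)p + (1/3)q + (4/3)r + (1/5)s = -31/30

infinitely many solutions

Row-reduce:
R1 ← R1 / (9/5).
R2 ← R2 − 3/2·R1.
R3 ← R3 + 1/6·R1.
R2 ← R2 / (41/18).
R1 ← R1 + 5/27·R2.
R3 ← R3 − 49/162·R2.
R3 ← R3 / (394/369).
R1 ← R1 − 20/123·R3.
R2 ← R2 − 36/41·R3.
Rank is 3 with 4 unknowns, leaving s free.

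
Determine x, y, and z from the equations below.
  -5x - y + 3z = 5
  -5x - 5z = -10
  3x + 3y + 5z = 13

x = 0, y = 1, z = 2

Row-reduce the augmented matrix:
R1 ← R1 / (-5).
R2 ← R2 + 5·R1.
R3 ← R3 − 3·R1.
R1 ← R1 − 1/5·R2.
R3 ← R3 − 12/5·R2.
R3 ← R3 / (26).
R1 ← R1 − 1·R3.
R2 ← R2 + 8·R3.
Reading off the reduced rows gives x = 0, y = 1, z = 2.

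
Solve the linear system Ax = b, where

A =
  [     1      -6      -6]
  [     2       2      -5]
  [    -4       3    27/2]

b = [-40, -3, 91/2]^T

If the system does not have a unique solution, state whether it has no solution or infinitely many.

no solution

Row-reduce:
R2 ← R2 − 2·R1.
R3 ← R3 + 4·R1.
R2 ← R2 / (14).
R1 ← R1 + 6·R2.
R3 ← R3 + 21·R2.
Row 3 reduces to 0 = 1, a contradiction. The system is inconsistent.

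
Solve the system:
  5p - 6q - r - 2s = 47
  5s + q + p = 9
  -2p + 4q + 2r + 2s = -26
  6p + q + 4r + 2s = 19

p = 4, q = -5, r = -1, s = 2

Row-reduce the augmented matrix:
R1 ← R1 / (5).
R2 ← R2 − 1·R1.
R3 ← R3 + 2·R1.
R4 ← R4 − 6·R1.
R2 ← R2 / (11/5).
R1 ← R1 + 6/5·R2.
R3 ← R3 − 8/5·R2.
R4 ← R4 − 41/5·R2.
R3 ← R3 / (16/11).
R1 ← R1 + 1/11·R3.
R2 ← R2 − 1/11·R3.
R4 ← R4 − 49/11·R3.
R4 ← R4 / (-59/8).
R1 ← R1 − 19/8·R4.
R2 ← R2 − 21/8·R4.
R3 ← R3 + 15/8·R4.
Reading off the reduced rows gives p = 4, q = -5, r = -1, s = 2.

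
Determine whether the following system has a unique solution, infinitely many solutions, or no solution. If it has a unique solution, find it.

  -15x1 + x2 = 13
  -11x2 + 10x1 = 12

From equation 1: x2 = 13 + 15·x1.
Substitute into equation 2 and solve: x1 = -1.
Then x2 = -2.

x1 = -1, x2 = -2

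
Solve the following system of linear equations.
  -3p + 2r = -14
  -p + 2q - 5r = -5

Row-reduce:
R1 ← R1 / (-3).
R2 ← R2 + 1·R1.
R2 ← R2 / (2).
Rank is 2 with 3 unknowns, leaving r free.

infinitely many solutions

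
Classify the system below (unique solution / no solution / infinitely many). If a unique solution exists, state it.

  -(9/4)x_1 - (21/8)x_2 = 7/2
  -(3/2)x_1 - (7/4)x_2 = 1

Row-reduce:
R1 ← R1 / (-9/4).
R2 ← R2 + 3/2·R1.
Row 2 reduces to 0 = -4/3, a contradiction. The system is inconsistent.

no solution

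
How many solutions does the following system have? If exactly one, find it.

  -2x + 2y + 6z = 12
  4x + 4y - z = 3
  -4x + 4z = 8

Row-reduce the augmented matrix:
R1 ← R1 / (-2).
R2 ← R2 − 4·R1.
R3 ← R3 + 4·R1.
R2 ← R2 / (8).
R1 ← R1 + 1·R2.
R3 ← R3 + 4·R2.
R3 ← R3 / (-5/2).
R1 ← R1 + 13/8·R3.
R2 ← R2 − 11/8·R3.
Reading off the reduced rows gives x = -1, y = 2, z = 1.

x = -1, y = 2, z = 1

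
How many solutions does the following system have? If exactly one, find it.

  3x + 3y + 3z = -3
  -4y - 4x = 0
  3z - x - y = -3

infinitely many solutions

Row-reduce:
R1 ← R1 / (3).
R2 ← R2 + 4·R1.
R3 ← R3 + 1·R1.
R2 ← R2 / (4).
R1 ← R1 − 1·R2.
R3 ← R3 − 4·R2.
Rank is 2 with 3 unknowns, leaving y free.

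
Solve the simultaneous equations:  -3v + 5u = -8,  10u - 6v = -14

no solution

Row-reduce:
R1 ← R1 / (5).
R2 ← R2 − 10·R1.
Row 2 reduces to 0 = 2, a contradiction. The system is inconsistent.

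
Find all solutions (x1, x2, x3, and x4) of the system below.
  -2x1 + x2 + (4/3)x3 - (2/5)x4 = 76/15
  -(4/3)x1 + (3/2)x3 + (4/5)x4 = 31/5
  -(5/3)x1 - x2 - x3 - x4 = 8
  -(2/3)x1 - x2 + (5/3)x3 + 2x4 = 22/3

infinitely many solutions

Row-reduce:
R1 ← R1 / (-2).
R2 ← R2 + 4/3·R1.
R3 ← R3 + 5/3·R1.
R4 ← R4 + 2/3·R1.
R2 ← R2 / (-2/3).
R1 ← R1 + 1/2·R2.
R3 ← R3 + 11/6·R2.
R4 ← R4 + 4/3·R2.
R3 ← R3 / (-91/24).
R1 ← R1 + 9/8·R3.
R2 ← R2 + 11/12·R3.
Rank is 3 with 4 unknowns, leaving x4 free.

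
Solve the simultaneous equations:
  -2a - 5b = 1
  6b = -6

Row-reduce the augmented matrix:
R1 ← R1 / (-2).
R2 ← R2 / (6).
R1 ← R1 − 5/2·R2.
Reading off the reduced rows gives a = 2, b = -1.

a = 2, b = -1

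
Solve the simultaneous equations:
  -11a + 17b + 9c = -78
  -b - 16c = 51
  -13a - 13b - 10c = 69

Row-reduce the augmented matrix:
R1 ← R1 / (-11).
R3 ← R3 + 13·R1.
R2 ← R2 / (-1).
R1 ← R1 + 17/11·R2.
R3 ← R3 + 364/11·R2.
R3 ← R3 / (5597/11).
R1 ← R1 − 263/11·R3.
R2 ← R2 − 16·R3.
Reading off the reduced rows gives a = 0, b = -3, c = -3.

a = 0, b = -3, c = -3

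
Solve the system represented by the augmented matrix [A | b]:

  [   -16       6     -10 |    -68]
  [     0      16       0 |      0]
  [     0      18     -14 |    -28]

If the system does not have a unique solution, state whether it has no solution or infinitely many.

Row-reduce the augmented matrix:
R1 ← R1 / (-16).
R2 ← R2 / (16).
R1 ← R1 + 3/8·R2.
R3 ← R3 − 18·R2.
R3 ← R3 / (-14).
R1 ← R1 − 5/8·R3.
Reading off the reduced rows gives x_1 = 3, x_2 = 0, x_3 = 2.

x_1 = 3, x_2 = 0, x_3 = 2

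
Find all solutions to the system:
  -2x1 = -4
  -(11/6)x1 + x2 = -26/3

x1 = 2, x2 = -5

Row-reduce the augmented matrix:
R1 ← R1 / (-2).
R2 ← R2 + 11/6·R1.
Reading off the reduced rows gives x1 = 2, x2 = -5.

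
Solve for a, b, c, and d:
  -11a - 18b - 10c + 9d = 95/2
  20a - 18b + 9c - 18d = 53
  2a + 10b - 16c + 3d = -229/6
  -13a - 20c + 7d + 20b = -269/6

a = -2, b = -8/3, c = 0, d = -5/2

Row-reduce the augmented matrix:
R1 ← R1 / (-11).
R2 ← R2 − 20·R1.
R3 ← R3 − 2·R1.
R4 ← R4 + 13·R1.
R2 ← R2 / (-558/11).
R1 ← R1 − 18/11·R2.
R3 ← R3 − 74/11·R2.
R4 ← R4 − 454/11·R2.
R3 ← R3 / (-5311/279).
R1 ← R1 − 19/31·R3.
R2 ← R2 − 101/558·R3.
R4 ← R4 + 4367/279·R3.
R4 ← R4 / (-45683/5311).
R1 ← R1 + 3870/5311·R4.
R2 ← R2 − 789/10622·R4.
R3 ← R3 + 1233/5311·R4.
Reading off the reduced rows gives a = -2, b = -8/3, c = 0, d = -5/2.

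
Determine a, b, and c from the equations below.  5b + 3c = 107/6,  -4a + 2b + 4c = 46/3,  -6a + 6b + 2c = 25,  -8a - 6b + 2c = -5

a = -1, b = 8/3, c = 3/2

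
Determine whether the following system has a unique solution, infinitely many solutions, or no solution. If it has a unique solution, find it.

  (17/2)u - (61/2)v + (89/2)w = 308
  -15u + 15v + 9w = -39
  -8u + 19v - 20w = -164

no solution

Row-reduce:
R1 ← R1 / (17/2).
R2 ← R2 + 15·R1.
R3 ← R3 + 8·R1.
R2 ← R2 / (-660/17).
R1 ← R1 + 61/17·R2.
R3 ← R3 + 165/17·R2.
Row 3 reduces to 0 = -1/4, a contradiction. The system is inconsistent.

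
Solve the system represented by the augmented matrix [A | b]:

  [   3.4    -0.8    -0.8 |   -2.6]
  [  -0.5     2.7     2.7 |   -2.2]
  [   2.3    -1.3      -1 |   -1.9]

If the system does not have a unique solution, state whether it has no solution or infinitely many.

x_1 = -1, x_2 = 2, x_3 = -3

Row-reduce the augmented matrix:
R1 ← R1 / (17/5).
R2 ← R2 + 1/2·R1.
R3 ← R3 − 23/10·R1.
R2 ← R2 / (439/170).
R1 ← R1 + 4/17·R2.
R3 ← R3 + 129/170·R2.
R3 ← R3 / (3/10).
R2 ← R2 − 1·R3.
Reading off the reduced rows gives x_1 = -1, x_2 = 2, x_3 = -3.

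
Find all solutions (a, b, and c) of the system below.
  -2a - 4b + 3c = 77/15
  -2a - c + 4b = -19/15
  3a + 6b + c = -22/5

Row-reduce the augmented matrix:
R1 ← R1 / (-2).
R2 ← R2 + 2·R1.
R3 ← R3 − 3·R1.
R2 ← R2 / (8).
R1 ← R1 − 2·R2.
R3 ← R3 / (11/2).
R1 ← R1 + 1/2·R3.
R2 ← R2 + 1/2·R3.
Reading off the reduced rows gives a = -2/3, b = -1/2, c = 3/5.

a = -2/3, b = -1/2, c = 3/5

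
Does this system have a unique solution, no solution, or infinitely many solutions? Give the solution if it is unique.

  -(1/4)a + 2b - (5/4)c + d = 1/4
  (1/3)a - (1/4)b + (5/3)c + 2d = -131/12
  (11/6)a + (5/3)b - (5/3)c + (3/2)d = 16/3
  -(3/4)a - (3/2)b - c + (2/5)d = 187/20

Row-reduce the augmented matrix:
R1 ← R1 / (-1/4).
R2 ← R2 − 1/3·R1.
R3 ← R3 − 11/6·R1.
R4 ← R4 + 3/4·R1.
R2 ← R2 / (29/12).
R1 ← R1 + 8·R2.
R3 ← R3 − 49/3·R2.
R4 ← R4 + 15/2·R2.
R3 ← R3 / (-65/6).
R1 ← R1 − 5·R3.
R4 ← R4 − 11/4·R3.
R4 ← R4 / (32183/7540).
R1 ← R1 − 269/377·R4.
R2 ← R2 − 40/29·R4.
R3 ← R3 − 2383/1885·R4.
Reading off the reduced rows gives a = 1, b = -3, c = -6, d = -1.

a = 1, b = -3, c = -6, d = -1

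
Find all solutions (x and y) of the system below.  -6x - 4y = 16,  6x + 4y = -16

Row-reduce:
R1 ← R1 / (-6).
R2 ← R2 − 6·R1.
Rank is 1 with 2 unknowns, leaving y free.

infinitely many solutions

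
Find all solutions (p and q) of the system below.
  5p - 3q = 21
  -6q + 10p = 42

infinitely many solutions

Row-reduce:
R1 ← R1 / (5).
R2 ← R2 − 10·R1.
Rank is 1 with 2 unknowns, leaving q free.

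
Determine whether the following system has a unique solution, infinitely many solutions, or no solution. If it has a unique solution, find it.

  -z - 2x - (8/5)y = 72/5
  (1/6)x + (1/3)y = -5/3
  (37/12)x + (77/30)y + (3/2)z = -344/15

no solution

Row-reduce:
R1 ← R1 / (-2).
R2 ← R2 − 1/6·R1.
R3 ← R3 − 37/12·R1.
R2 ← R2 / (1/5).
R1 ← R1 − 4/5·R2.
R3 ← R3 − 1/10·R2.
Row 3 reduces to 0 = -1/2, a contradiction. The system is inconsistent.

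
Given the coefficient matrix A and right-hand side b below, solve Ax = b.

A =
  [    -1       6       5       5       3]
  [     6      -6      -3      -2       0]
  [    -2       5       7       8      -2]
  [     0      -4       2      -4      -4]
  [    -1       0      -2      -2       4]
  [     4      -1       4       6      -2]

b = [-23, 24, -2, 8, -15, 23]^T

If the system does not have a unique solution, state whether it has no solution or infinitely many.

no solution

Row-reduce:
R1 ← R1 / (-1).
R2 ← R2 − 6·R1.
R3 ← R3 + 2·R1.
R5 ← R5 + 1·R1.
R6 ← R6 − 4·R1.
R2 ← R2 / (30).
R1 ← R1 + 6·R2.
R3 ← R3 + 7·R2.
R4 ← R4 + 4·R2.
R5 ← R5 + 6·R2.
R6 ← R6 − 23·R2.
R3 ← R3 / (33/10).
R1 ← R1 − 2/5·R3.
R2 ← R2 − 9/10·R3.
R4 ← R4 − 28/5·R3.
R5 ← R5 + 8/5·R3.
R6 ← R6 − 33/10·R3.
R4 ← R4 / (-788/99).
R1 ← R1 − 5/99·R4.
R2 ← R2 + 10/33·R4.
R3 ← R3 − 136/99·R4.
R5 ← R5 − 79/99·R4.
R5 ← R5 / (639/197).
R1 ← R1 − 215/197·R5.
R2 ← R2 − 286/197·R5.
R3 ← R3 + 62/197·R5.
R4 ← R4 + 120/197·R5.
Row 6 reduces to 0 = 1, a contradiction. The system is inconsistent.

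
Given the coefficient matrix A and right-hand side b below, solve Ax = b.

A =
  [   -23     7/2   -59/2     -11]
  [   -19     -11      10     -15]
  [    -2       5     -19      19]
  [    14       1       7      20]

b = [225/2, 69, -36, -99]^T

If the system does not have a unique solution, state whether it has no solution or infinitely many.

infinitely many solutions

Row-reduce:
R1 ← R1 / (-23).
R2 ← R2 + 19·R1.
R3 ← R3 + 2·R1.
R4 ← R4 − 14·R1.
R2 ← R2 / (-639/46).
R1 ← R1 + 7/46·R2.
R3 ← R3 − 108/23·R2.
R4 ← R4 − 72/23·R2.
R3 ← R3 / (-342/71).
R1 ← R1 − 193/213·R3.
R2 ← R2 + 527/213·R3.
R4 ← R4 + 228/71·R3.
Rank is 3 with 4 unknowns, leaving x_4 free.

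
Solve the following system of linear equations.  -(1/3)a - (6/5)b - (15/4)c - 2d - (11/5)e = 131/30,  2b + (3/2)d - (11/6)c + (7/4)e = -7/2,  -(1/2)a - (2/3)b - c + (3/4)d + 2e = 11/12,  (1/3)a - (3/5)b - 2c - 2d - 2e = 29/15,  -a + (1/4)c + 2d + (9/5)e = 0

Row-reduce:
R1 ← R1 / (-1/3).
R3 ← R3 + 1/2·R1.
R4 ← R4 − 1/3·R1.
R5 ← R5 + 1·R1.
R2 ← R2 / (2).
R1 ← R1 − 18/5·R2.
R3 ← R3 − 17/15·R2.
R4 ← R4 + 9/5·R2.
R5 ← R5 − 18/5·R2.
R3 ← R3 / (2039/360).
R1 ← R1 − 291/20·R3.
R2 ← R2 + 11/12·R3.
R4 ← R4 + 37/5·R3.
R5 ← R5 − 74/5·R3.
R4 ← R4 / (9289/8156).
R1 ← R1 + 16923/4078·R4.
R2 ← R2 − 9945/8156·R4.
R3 ← R3 − 1044/2039·R4.
R5 ← R5 + 9289/4078·R4.
Row 5 reduces to 0 = -1/2, a contradiction. The system is inconsistent.

no solution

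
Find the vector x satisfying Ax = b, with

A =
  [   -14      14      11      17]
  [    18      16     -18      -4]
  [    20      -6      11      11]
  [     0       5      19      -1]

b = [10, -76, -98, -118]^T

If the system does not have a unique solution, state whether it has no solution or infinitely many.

x_1 = -5, x_2 = -4, x_3 = -5, x_4 = 3

Row-reduce the augmented matrix:
R1 ← R1 / (-14).
R2 ← R2 − 18·R1.
R3 ← R3 − 20·R1.
R2 ← R2 / (34).
R1 ← R1 + 1·R2.
R3 ← R3 − 14·R2.
R4 ← R4 − 5·R2.
R3 ← R3 / (3368/119).
R1 ← R1 + 107/119·R3.
R2 ← R2 + 27/238·R3.
R4 ← R4 − 4657/238·R3.
R4 ← R4 / (-38627/1684).
R1 ← R1 − 167/842·R4.
R2 ← R2 − 1073/1684·R4.
R3 ← R3 − 831/842·R4.
Reading off the reduced rows gives x_1 = -5, x_2 = -4, x_3 = -5, x_4 = 3.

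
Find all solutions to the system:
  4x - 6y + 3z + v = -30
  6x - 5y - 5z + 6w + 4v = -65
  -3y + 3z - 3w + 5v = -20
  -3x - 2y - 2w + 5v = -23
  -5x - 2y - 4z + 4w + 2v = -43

x = 1, y = 5, z = 0, w = -5, v = -4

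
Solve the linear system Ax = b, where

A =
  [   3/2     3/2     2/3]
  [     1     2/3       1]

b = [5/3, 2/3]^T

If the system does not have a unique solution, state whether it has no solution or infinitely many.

Row-reduce:
R1 ← R1 / (3/2).
R2 ← R2 − 1·R1.
R2 ← R2 / (-1/3).
R1 ← R1 − 1·R2.
Rank is 2 with 3 unknowns, leaving x_3 free.

infinitely many solutions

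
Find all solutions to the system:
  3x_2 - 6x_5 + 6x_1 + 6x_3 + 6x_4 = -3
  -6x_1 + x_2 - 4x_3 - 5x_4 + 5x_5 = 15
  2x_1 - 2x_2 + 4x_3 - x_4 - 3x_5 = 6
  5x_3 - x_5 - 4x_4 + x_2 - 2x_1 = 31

infinitely many solutions

Row-reduce:
R1 ← R1 / (6).
R2 ← R2 + 6·R1.
R3 ← R3 − 2·R1.
R4 ← R4 + 2·R1.
R2 ← R2 / (4).
R1 ← R1 − 1/2·R2.
R3 ← R3 + 3·R2.
R4 ← R4 − 2·R2.
R3 ← R3 / (7/2).
R1 ← R1 − 3/4·R3.
R2 ← R2 − 1/2·R3.
R4 ← R4 − 6·R3.
R4 ← R4 / (19/14).
R1 ← R1 − 19/14·R4.
R2 ← R2 − 4/7·R4.
R3 ← R3 + 9/14·R4.
Rank is 4 with 5 unknowns, leaving x_5 free.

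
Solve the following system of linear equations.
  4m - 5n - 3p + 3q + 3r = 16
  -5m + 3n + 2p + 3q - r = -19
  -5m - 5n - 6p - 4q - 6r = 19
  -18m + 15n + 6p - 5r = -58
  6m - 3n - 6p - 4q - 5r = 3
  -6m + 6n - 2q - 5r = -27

Row-reduce:
R1 ← R1 / (4).
R2 ← R2 + 5·R1.
R3 ← R3 + 5·R1.
R4 ← R4 + 18·R1.
R5 ← R5 − 6·R1.
R6 ← R6 + 6·R1.
R2 ← R2 / (-13/4).
R1 ← R1 + 5/4·R2.
R3 ← R3 + 45/4·R2.
R4 ← R4 + 15/2·R2.
R5 ← R5 − 9/2·R2.
R6 ← R6 + 3/2·R2.
R3 ← R3 / (-48/13).
R1 ← R1 + 1/13·R3.
R2 ← R2 − 7/13·R3.
R4 ← R4 + 45/13·R3.
R5 ← R5 + 51/13·R3.
R6 ← R6 + 48/13·R3.
R4 ← R4 / (321/16).
R1 ← R1 + 65/48·R4.
R2 ← R2 + 265/48·R4.
R3 ← R3 − 307/48·R4.
R5 ← R5 − 415/16·R4.
R6 ← R6 − 23·R4.
R5 ← R5 / (-3286/321).
R1 ← R1 − 797/963·R5.
R2 ← R2 − 1027/963·R5.
R3 ← R3 + 979/963·R5.
R4 ← R4 − 211/321·R5.
R6 ← R6 + 1643/321·R5.
Row 6 reduces to 0 = 1/2, a contradiction. The system is inconsistent.

no solution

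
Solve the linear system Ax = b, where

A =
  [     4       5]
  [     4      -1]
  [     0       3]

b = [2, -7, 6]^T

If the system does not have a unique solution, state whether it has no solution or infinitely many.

Row-reduce:
R1 ← R1 / (4).
R2 ← R2 − 4·R1.
R2 ← R2 / (-6).
R1 ← R1 − 5/4·R2.
R3 ← R3 − 3·R2.
Row 3 reduces to 0 = 3/2, a contradiction. The system is inconsistent.

no solution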